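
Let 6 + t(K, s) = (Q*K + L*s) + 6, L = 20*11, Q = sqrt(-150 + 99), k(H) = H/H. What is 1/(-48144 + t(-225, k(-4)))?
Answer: I/(-47924*I + 225*sqrt(51)) ≈ -2.0843e-5 + 6.9883e-7*I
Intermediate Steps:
k(H) = 1
Q = I*sqrt(51) (Q = sqrt(-51) = I*sqrt(51) ≈ 7.1414*I)
L = 220
t(K, s) = 220*s + I*K*sqrt(51) (t(K, s) = -6 + (((I*sqrt(51))*K + 220*s) + 6) = -6 + ((I*K*sqrt(51) + 220*s) + 6) = -6 + ((220*s + I*K*sqrt(51)) + 6) = -6 + (6 + 220*s + I*K*sqrt(51)) = 220*s + I*K*sqrt(51))
1/(-48144 + t(-225, k(-4))) = 1/(-48144 + (220*1 + I*(-225)*sqrt(51))) = 1/(-48144 + (220 - 225*I*sqrt(51))) = 1/(-47924 - 225*I*sqrt(51))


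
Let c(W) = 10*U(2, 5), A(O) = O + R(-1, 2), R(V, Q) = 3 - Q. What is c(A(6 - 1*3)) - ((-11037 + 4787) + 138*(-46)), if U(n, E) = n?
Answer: 12618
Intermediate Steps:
A(O) = 1 + O (A(O) = O + (3 - 1*2) = O + (3 - 2) = O + 1 = 1 + O)
c(W) = 20 (c(W) = 10*2 = 20)
c(A(6 - 1*3)) - ((-11037 + 4787) + 138*(-46)) = 20 - ((-11037 + 4787) + 138*(-46)) = 20 - (-6250 - 6348) = 20 - 1*(-12598) = 20 + 12598 = 12618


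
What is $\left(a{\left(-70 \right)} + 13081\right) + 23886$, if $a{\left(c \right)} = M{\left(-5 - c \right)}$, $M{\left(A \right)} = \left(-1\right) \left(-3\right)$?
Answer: $36970$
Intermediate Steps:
$M{\left(A \right)} = 3$
$a{\left(c \right)} = 3$
$\left(a{\left(-70 \right)} + 13081\right) + 23886 = \left(3 + 13081\right) + 23886 = 13084 + 23886 = 36970$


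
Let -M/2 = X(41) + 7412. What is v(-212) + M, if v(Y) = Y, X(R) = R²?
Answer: -18398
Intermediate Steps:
M = -18186 (M = -2*(41² + 7412) = -2*(1681 + 7412) = -2*9093 = -18186)
v(-212) + M = -212 - 18186 = -18398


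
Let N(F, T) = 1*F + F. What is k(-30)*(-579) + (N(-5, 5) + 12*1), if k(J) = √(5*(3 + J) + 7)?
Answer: 2 - 4632*I*√2 ≈ 2.0 - 6550.6*I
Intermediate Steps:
k(J) = √(22 + 5*J) (k(J) = √((15 + 5*J) + 7) = √(22 + 5*J))
N(F, T) = 2*F (N(F, T) = F + F = 2*F)
k(-30)*(-579) + (N(-5, 5) + 12*1) = √(22 + 5*(-30))*(-579) + (2*(-5) + 12*1) = √(22 - 150)*(-579) + (-10 + 12) = √(-128)*(-579) + 2 = (8*I*√2)*(-579) + 2 = -4632*I*√2 + 2 = 2 - 4632*I*√2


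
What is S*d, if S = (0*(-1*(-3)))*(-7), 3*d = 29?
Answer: 0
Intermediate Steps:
d = 29/3 (d = (⅓)*29 = 29/3 ≈ 9.6667)
S = 0 (S = (0*3)*(-7) = 0*(-7) = 0)
S*d = 0*(29/3) = 0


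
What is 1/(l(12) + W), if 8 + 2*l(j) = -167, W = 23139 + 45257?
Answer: 2/136617 ≈ 1.4639e-5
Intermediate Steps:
W = 68396
l(j) = -175/2 (l(j) = -4 + (1/2)*(-167) = -4 - 167/2 = -175/2)
1/(l(12) + W) = 1/(-175/2 + 68396) = 1/(136617/2) = 2/136617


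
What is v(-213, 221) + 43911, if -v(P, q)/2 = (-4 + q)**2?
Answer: -50267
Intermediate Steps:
v(P, q) = -2*(-4 + q)**2
v(-213, 221) + 43911 = -2*(-4 + 221)**2 + 43911 = -2*217**2 + 43911 = -2*47089 + 43911 = -94178 + 43911 = -50267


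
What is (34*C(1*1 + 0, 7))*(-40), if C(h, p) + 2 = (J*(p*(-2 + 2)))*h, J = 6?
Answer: 2720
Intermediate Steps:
C(h, p) = -2 (C(h, p) = -2 + (6*(p*(-2 + 2)))*h = -2 + (6*(p*0))*h = -2 + (6*0)*h = -2 + 0*h = -2 + 0 = -2)
(34*C(1*1 + 0, 7))*(-40) = (34*(-2))*(-40) = -68*(-40) = 2720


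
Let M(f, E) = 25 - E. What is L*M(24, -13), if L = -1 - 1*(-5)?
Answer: 152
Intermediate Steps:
L = 4 (L = -1 + 5 = 4)
L*M(24, -13) = 4*(25 - 1*(-13)) = 4*(25 + 13) = 4*38 = 152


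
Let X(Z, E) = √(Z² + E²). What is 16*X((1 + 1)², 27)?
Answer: 16*√745 ≈ 436.71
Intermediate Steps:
X(Z, E) = √(E² + Z²)
16*X((1 + 1)², 27) = 16*√(27² + ((1 + 1)²)²) = 16*√(729 + (2²)²) = 16*√(729 + 4²) = 16*√(729 + 16) = 16*√745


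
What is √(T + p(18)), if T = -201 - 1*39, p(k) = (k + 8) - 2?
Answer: 6*I*√6 ≈ 14.697*I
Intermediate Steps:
p(k) = 6 + k (p(k) = (8 + k) - 2 = 6 + k)
T = -240 (T = -201 - 39 = -240)
√(T + p(18)) = √(-240 + (6 + 18)) = √(-240 + 24) = √(-216) = 6*I*√6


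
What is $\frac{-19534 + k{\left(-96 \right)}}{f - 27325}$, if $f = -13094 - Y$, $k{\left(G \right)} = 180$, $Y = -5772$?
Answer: $\frac{19354}{34647} \approx 0.55861$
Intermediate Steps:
$f = -7322$ ($f = -13094 - -5772 = -13094 + 5772 = -7322$)
$\frac{-19534 + k{\left(-96 \right)}}{f - 27325} = \frac{-19534 + 180}{-7322 - 27325} = - \frac{19354}{-34647} = \left(-19354\right) \left(- \frac{1}{34647}\right) = \frac{19354}{34647}$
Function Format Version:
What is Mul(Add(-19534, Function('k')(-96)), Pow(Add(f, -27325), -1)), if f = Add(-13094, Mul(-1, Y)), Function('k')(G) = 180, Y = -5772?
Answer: Rational(19354, 34647) ≈ 0.55861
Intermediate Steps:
f = -7322 (f = Add(-13094, Mul(-1, -5772)) = Add(-13094, 5772) = -7322)
Mul(Add(-19534, Function('k')(-96)), Pow(Add(f, -27325), -1)) = Mul(Add(-19534, 180), Pow(Add(-7322, -27325), -1)) = Mul(-19354, Pow(-34647, -1)) = Mul(-19354, Rational(-1, 34647)) = Rational(19354, 34647)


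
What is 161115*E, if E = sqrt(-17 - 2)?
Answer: 161115*I*sqrt(19) ≈ 7.0228e+5*I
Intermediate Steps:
E = I*sqrt(19) (E = sqrt(-19) = I*sqrt(19) ≈ 4.3589*I)
161115*E = 161115*(I*sqrt(19)) = 161115*I*sqrt(19)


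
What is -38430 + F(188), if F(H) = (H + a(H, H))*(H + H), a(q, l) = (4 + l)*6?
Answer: 465410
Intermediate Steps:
a(q, l) = 24 + 6*l
F(H) = 2*H*(24 + 7*H) (F(H) = (H + (24 + 6*H))*(H + H) = (24 + 7*H)*(2*H) = 2*H*(24 + 7*H))
-38430 + F(188) = -38430 + 2*188*(24 + 7*188) = -38430 + 2*188*(24 + 1316) = -38430 + 2*188*1340 = -38430 + 503840 = 465410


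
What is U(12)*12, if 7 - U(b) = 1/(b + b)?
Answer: 167/2 ≈ 83.500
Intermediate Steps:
U(b) = 7 - 1/(2*b) (U(b) = 7 - 1/(b + b) = 7 - 1/(2*b))
U(12)*12 = (7 - 1/2/12)*12 = (7 - 1/2*1/12)*12 = (7 - 1/24)*12 = (167/24)*12 = 167/2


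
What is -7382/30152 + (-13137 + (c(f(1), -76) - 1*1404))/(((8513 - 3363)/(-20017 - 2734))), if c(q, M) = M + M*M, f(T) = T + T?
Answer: 1516195808633/38820700 ≈ 39056.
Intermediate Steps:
f(T) = 2*T
c(q, M) = M + M**2
-7382/30152 + (-13137 + (c(f(1), -76) - 1*1404))/(((8513 - 3363)/(-20017 - 2734))) = -7382/30152 + (-13137 + (-76*(1 - 76) - 1*1404))/(((8513 - 3363)/(-20017 - 2734))) = -7382*1/30152 + (-13137 + (-76*(-75) - 1404))/((5150/(-22751))) = -3691/15076 + (-13137 + (5700 - 1404))/((5150*(-1/22751))) = -3691/15076 + (-13137 + 4296)/(-5150/22751) = -3691/15076 - 8841*(-22751/5150) = -3691/15076 + 201141591/5150 = 1516195808633/38820700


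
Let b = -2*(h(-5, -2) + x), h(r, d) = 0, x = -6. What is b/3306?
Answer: 2/551 ≈ 0.0036298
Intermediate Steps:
b = 12 (b = -2*(0 - 6) = -2*(-6) = 12)
b/3306 = 12/3306 = (1/3306)*12 = 2/551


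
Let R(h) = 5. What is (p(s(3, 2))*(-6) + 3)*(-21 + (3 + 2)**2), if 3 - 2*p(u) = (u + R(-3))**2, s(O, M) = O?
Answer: 744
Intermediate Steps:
p(u) = 3/2 - (5 + u)**2/2 (p(u) = 3/2 - (u + 5)**2/2 = 3/2 - (5 + u)**2/2)
(p(s(3, 2))*(-6) + 3)*(-21 + (3 + 2)**2) = ((3/2 - (5 + 3)**2/2)*(-6) + 3)*(-21 + (3 + 2)**2) = ((3/2 - 1/2*8**2)*(-6) + 3)*(-21 + 5**2) = ((3/2 - 1/2*64)*(-6) + 3)*(-21 + 25) = ((3/2 - 32)*(-6) + 3)*4 = (-61/2*(-6) + 3)*4 = (183 + 3)*4 = 186*4 = 744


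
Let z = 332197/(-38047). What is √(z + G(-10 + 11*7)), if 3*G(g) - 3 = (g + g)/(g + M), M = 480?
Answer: 2*I*√7454783071263801/62435127 ≈ 2.7658*I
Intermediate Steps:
G(g) = 1 + 2*g/(3*(480 + g)) (G(g) = 1 + ((g + g)/(g + 480))/3 = 1 + ((2*g)/(480 + g))/3 = 1 + (2*g/(480 + g))/3 = 1 + 2*g/(3*(480 + g)))
z = -332197/38047 (z = 332197*(-1/38047) = -332197/38047 ≈ -8.7312)
√(z + G(-10 + 11*7)) = √(-332197/38047 + 5*(288 + (-10 + 11*7))/(3*(480 + (-10 + 11*7)))) = √(-332197/38047 + 5*(288 + (-10 + 77))/(3*(480 + (-10 + 77)))) = √(-332197/38047 + 5*(288 + 67)/(3*(480 + 67))) = √(-332197/38047 + (5/3)*355/547) = √(-332197/38047 + (5/3)*(1/547)*355) = √(-332197/38047 + 1775/1641) = √(-477601852/62435127) = 2*I*√7454783071263801/62435127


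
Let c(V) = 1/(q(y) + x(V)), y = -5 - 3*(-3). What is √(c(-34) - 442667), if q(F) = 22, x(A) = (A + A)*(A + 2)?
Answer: I*√2138614578870/2198 ≈ 665.33*I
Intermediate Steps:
x(A) = 2*A*(2 + A) (x(A) = (2*A)*(2 + A) = 2*A*(2 + A))
y = 4 (y = -5 + 9 = 4)
c(V) = 1/(22 + 2*V*(2 + V))
√(c(-34) - 442667) = √(1/(2*(11 - 34*(2 - 34))) - 442667) = √(1/(2*(11 - 34*(-32))) - 442667) = √(1/(2*(11 + 1088)) - 442667) = √((½)/1099 - 442667) = √((½)*(1/1099) - 442667) = √(1/2198 - 442667) = √(-972982065/2198) = I*√2138614578870/2198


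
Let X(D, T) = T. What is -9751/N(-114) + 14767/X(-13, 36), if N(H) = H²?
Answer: 443428/1083 ≈ 409.44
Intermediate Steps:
-9751/N(-114) + 14767/X(-13, 36) = -9751/((-114)²) + 14767/36 = -9751/12996 + 14767*(1/36) = -9751*1/12996 + 14767/36 = -9751/12996 + 14767/36 = 443428/1083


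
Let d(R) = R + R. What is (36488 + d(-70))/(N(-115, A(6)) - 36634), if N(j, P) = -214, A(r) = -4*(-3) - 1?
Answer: -9087/9212 ≈ -0.98643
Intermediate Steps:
A(r) = 11 (A(r) = 12 - 1 = 11)
d(R) = 2*R
(36488 + d(-70))/(N(-115, A(6)) - 36634) = (36488 + 2*(-70))/(-214 - 36634) = (36488 - 140)/(-36848) = 36348*(-1/36848) = -9087/9212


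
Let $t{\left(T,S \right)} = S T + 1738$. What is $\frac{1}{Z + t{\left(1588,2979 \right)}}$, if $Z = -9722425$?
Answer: $- \frac{1}{4990035} \approx -2.004 \cdot 10^{-7}$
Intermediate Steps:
$t{\left(T,S \right)} = 1738 + S T$
$\frac{1}{Z + t{\left(1588,2979 \right)}} = \frac{1}{-9722425 + \left(1738 + 2979 \cdot 1588\right)} = \frac{1}{-9722425 + \left(1738 + 4730652\right)} = \frac{1}{-9722425 + 4732390} = \frac{1}{-4990035} = - \frac{1}{4990035}$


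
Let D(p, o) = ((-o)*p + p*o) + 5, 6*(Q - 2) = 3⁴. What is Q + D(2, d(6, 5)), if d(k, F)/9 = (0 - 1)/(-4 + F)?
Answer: 41/2 ≈ 20.500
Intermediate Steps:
d(k, F) = -9/(-4 + F) (d(k, F) = 9*((0 - 1)/(-4 + F)) = 9*(-1/(-4 + F)) = -9/(-4 + F))
Q = 31/2 (Q = 2 + (⅙)*3⁴ = 2 + (⅙)*81 = 2 + 27/2 = 31/2 ≈ 15.500)
D(p, o) = 5 (D(p, o) = (-o*p + o*p) + 5 = 0 + 5 = 5)
Q + D(2, d(6, 5)) = 31/2 + 5 = 41/2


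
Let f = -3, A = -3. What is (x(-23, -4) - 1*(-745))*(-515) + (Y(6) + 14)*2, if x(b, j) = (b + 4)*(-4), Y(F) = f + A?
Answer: -422799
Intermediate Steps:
Y(F) = -6 (Y(F) = -3 - 3 = -6)
x(b, j) = -16 - 4*b (x(b, j) = (4 + b)*(-4) = -16 - 4*b)
(x(-23, -4) - 1*(-745))*(-515) + (Y(6) + 14)*2 = ((-16 - 4*(-23)) - 1*(-745))*(-515) + (-6 + 14)*2 = ((-16 + 92) + 745)*(-515) + 8*2 = (76 + 745)*(-515) + 16 = 821*(-515) + 16 = -422815 + 16 = -422799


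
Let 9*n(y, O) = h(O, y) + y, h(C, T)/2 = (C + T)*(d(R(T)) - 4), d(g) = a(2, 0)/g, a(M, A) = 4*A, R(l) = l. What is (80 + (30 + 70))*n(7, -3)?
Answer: -500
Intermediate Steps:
d(g) = 0 (d(g) = (4*0)/g = 0/g = 0)
h(C, T) = -8*C - 8*T (h(C, T) = 2*((C + T)*(0 - 4)) = 2*((C + T)*(-4)) = 2*(-4*C - 4*T) = -8*C - 8*T)
n(y, O) = -8*O/9 - 7*y/9 (n(y, O) = ((-8*O - 8*y) + y)/9 = (-8*O - 7*y)/9 = -8*O/9 - 7*y/9)
(80 + (30 + 70))*n(7, -3) = (80 + (30 + 70))*(-8/9*(-3) - 7/9*7) = (80 + 100)*(8/3 - 49/9) = 180*(-25/9) = -500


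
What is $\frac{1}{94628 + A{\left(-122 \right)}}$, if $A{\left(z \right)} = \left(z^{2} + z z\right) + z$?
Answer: $\frac{1}{124274} \approx 8.0467 \cdot 10^{-6}$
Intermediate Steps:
$A{\left(z \right)} = z + 2 z^{2}$ ($A{\left(z \right)} = \left(z^{2} + z^{2}\right) + z = 2 z^{2} + z = z + 2 z^{2}$)
$\frac{1}{94628 + A{\left(-122 \right)}} = \frac{1}{94628 - 122 \left(1 + 2 \left(-122\right)\right)} = \frac{1}{94628 - 122 \left(1 - 244\right)} = \frac{1}{94628 - -29646} = \frac{1}{94628 + 29646} = \frac{1}{124274}$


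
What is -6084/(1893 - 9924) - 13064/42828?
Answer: 12970714/28662639 ≈ 0.45253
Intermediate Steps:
-6084/(1893 - 9924) - 13064/42828 = -6084/(-8031) - 13064*1/42828 = -6084*(-1/8031) - 3266/10707 = 2028/2677 - 3266/10707 = 12970714/28662639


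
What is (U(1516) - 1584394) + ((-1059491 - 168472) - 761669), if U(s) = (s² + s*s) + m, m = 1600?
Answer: 1024086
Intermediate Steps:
U(s) = 1600 + 2*s² (U(s) = (s² + s*s) + 1600 = (s² + s²) + 1600 = 2*s² + 1600 = 1600 + 2*s²)
(U(1516) - 1584394) + ((-1059491 - 168472) - 761669) = ((1600 + 2*1516²) - 1584394) + ((-1059491 - 168472) - 761669) = ((1600 + 2*2298256) - 1584394) + (-1227963 - 761669) = ((1600 + 4596512) - 1584394) - 1989632 = (4598112 - 1584394) - 1989632 = 3013718 - 1989632 = 1024086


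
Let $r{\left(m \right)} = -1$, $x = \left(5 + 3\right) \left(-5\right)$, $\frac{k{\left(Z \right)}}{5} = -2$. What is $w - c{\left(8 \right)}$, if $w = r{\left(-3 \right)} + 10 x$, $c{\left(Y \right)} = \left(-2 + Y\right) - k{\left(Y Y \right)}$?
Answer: $-417$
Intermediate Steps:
$k{\left(Z \right)} = -10$ ($k{\left(Z \right)} = 5 \left(-2\right) = -10$)
$c{\left(Y \right)} = 8 + Y$ ($c{\left(Y \right)} = \left(-2 + Y\right) - -10 = \left(-2 + Y\right) + 10 = 8 + Y$)
$x = -40$ ($x = 8 \left(-5\right) = -40$)
$w = -401$ ($w = -1 + 10 \left(-40\right) = -1 - 400 = -401$)
$w - c{\left(8 \right)} = -401 - \left(8 + 8\right) = -401 - 16 = -417$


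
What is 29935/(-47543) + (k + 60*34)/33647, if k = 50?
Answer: -907858075/1599679321 ≈ -0.56752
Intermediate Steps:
29935/(-47543) + (k + 60*34)/33647 = 29935/(-47543) + (50 + 60*34)/33647 = 29935*(-1/47543) + (50 + 2040)*(1/33647) = -29935/47543 + 2090*(1/33647) = -29935/47543 + 2090/33647 = -907858075/1599679321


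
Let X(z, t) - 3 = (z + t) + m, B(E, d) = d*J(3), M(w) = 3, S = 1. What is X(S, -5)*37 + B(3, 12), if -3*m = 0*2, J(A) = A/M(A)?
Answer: -25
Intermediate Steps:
J(A) = A/3
B(E, d) = d (B(E, d) = d*((1/3)*3) = d*1 = d)
m = 0 (m = -0*2 = -1/3*0 = 0)
X(z, t) = 3 + t + z (X(z, t) = 3 + ((z + t) + 0) = 3 + ((t + z) + 0) = 3 + (t + z) = 3 + t + z)
X(S, -5)*37 + B(3, 12) = (3 - 5 + 1)*37 + 12 = -1*37 + 12 = -37 + 12 = -25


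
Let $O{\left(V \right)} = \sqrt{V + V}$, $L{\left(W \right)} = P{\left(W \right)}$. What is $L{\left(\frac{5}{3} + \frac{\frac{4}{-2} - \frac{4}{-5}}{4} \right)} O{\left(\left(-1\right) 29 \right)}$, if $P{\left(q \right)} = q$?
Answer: $\frac{41 i \sqrt{58}}{30} \approx 10.408 i$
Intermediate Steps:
$L{\left(W \right)} = W$
$O{\left(V \right)} = \sqrt{2} \sqrt{V}$ ($O{\left(V \right)} = \sqrt{2 V} = \sqrt{2} \sqrt{V}$)
$L{\left(\frac{5}{3} + \frac{\frac{4}{-2} - \frac{4}{-5}}{4} \right)} O{\left(\left(-1\right) 29 \right)} = \left(\frac{5}{3} + \frac{\frac{4}{-2} - \frac{4}{-5}}{4}\right) \sqrt{2} \sqrt{\left(-1\right) 29} = \left(5 \cdot \frac{1}{3} + \left(4 \left(- \frac{1}{2}\right) - - \frac{4}{5}\right) \frac{1}{4}\right) \sqrt{2} \sqrt{-29} = \left(\frac{5}{3} + \left(-2 + \frac{4}{5}\right) \frac{1}{4}\right) \sqrt{2} i \sqrt{29} = \left(\frac{5}{3} - \frac{3}{10}\right) i \sqrt{58} = \frac{41 i \sqrt{58}}{30}$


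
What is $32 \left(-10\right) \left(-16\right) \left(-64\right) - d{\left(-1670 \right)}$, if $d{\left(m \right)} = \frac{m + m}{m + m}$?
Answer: $-327681$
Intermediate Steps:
$d{\left(m \right)} = 1$ ($d{\left(m \right)} = \frac{2 m}{2 m} = 2 m \frac{1}{2 m} = 1$)
$32 \left(-10\right) \left(-16\right) \left(-64\right) - d{\left(-1670 \right)} = 32 \left(-10\right) \left(-16\right) \left(-64\right) - 1 = \left(-320\right) \left(-16\right) \left(-64\right) - 1 = 5120 \left(-64\right) - 1 = -327680 - 1 = -327681$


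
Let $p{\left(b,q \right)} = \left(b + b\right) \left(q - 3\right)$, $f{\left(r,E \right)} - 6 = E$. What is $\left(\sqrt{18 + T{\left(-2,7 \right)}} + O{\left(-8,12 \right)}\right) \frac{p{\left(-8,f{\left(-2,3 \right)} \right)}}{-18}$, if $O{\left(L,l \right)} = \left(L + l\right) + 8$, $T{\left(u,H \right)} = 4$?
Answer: $64 + \frac{16 \sqrt{22}}{3} \approx 89.016$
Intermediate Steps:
$f{\left(r,E \right)} = 6 + E$
$p{\left(b,q \right)} = 2 b \left(-3 + q\right)$
$O{\left(L,l \right)} = 8 + L + l$
$\left(\sqrt{18 + T{\left(-2,7 \right)}} + O{\left(-8,12 \right)}\right) \frac{p{\left(-8,f{\left(-2,3 \right)} \right)}}{-18} = \left(\sqrt{18 + 4} + \left(8 - 8 + 12\right)\right) \frac{2 \left(-8\right) \left(-3 + \left(6 + 3\right)\right)}{-18} = \left(\sqrt{22} + 12\right) 2 \left(-8\right) \left(-3 + 9\right) \left(- \frac{1}{18}\right) = \left(12 + \sqrt{22}\right) 2 \left(-8\right) 6 \left(- \frac{1}{18}\right) = \left(12 + \sqrt{22}\right) \left(\left(-96\right) \left(- \frac{1}{18}\right)\right) = \left(12 + \sqrt{22}\right) \frac{16}{3} = 64 + \frac{16 \sqrt{22}}{3}$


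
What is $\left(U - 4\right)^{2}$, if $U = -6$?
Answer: $100$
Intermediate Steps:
$\left(U - 4\right)^{2} = \left(-6 - 4\right)^{2} = \left(-10\right)^{2} = 100$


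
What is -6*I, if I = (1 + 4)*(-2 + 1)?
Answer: 30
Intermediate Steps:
I = -5 (I = 5*(-1) = -5)
-6*I = -6*(-5) = 30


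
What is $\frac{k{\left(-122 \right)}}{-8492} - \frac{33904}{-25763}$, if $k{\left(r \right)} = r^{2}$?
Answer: $- \frac{23885931}{54694849} \approx -0.43671$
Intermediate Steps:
$\frac{k{\left(-122 \right)}}{-8492} - \frac{33904}{-25763} = \frac{\left(-122\right)^{2}}{-8492} - \frac{33904}{-25763} = 14884 \left(- \frac{1}{8492}\right) - - \frac{33904}{25763} = - \frac{3721}{2123} + \frac{33904}{25763} = - \frac{23885931}{54694849}$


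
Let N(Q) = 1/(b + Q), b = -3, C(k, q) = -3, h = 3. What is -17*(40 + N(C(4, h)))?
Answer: -4063/6 ≈ -677.17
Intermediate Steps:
N(Q) = 1/(-3 + Q)
-17*(40 + N(C(4, h))) = -17*(40 + 1/(-3 - 3)) = -17*(40 + 1/(-6)) = -17*(40 - ⅙) = -17*239/6 = -4063/6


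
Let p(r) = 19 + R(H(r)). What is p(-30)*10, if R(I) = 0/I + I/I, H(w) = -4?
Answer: 200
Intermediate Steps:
R(I) = 1 (R(I) = 0 + 1 = 1)
p(r) = 20 (p(r) = 19 + 1 = 20)
p(-30)*10 = 20*10 = 200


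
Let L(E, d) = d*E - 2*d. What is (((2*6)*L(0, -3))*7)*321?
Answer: 161784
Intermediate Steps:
L(E, d) = -2*d + E*d (L(E, d) = E*d - 2*d = -2*d + E*d)
(((2*6)*L(0, -3))*7)*321 = (((2*6)*(-3*(-2 + 0)))*7)*321 = ((12*(-3*(-2)))*7)*321 = ((12*6)*7)*321 = (72*7)*321 = 504*321 = 161784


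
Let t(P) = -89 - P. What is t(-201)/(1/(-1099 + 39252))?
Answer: 4273136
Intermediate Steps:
t(-201)/(1/(-1099 + 39252)) = (-89 - 1*(-201))/(1/(-1099 + 39252)) = (-89 + 201)/(1/38153) = 112/(1/38153) = 112*38153 = 4273136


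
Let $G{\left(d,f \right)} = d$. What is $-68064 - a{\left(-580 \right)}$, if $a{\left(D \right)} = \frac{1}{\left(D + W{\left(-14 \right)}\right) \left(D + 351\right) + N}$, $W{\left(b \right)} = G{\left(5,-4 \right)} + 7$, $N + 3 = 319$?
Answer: $- \frac{8874728833}{130388} \approx -68064.0$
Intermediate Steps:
$N = 316$ ($N = -3 + 319 = 316$)
$W{\left(b \right)} = 12$ ($W{\left(b \right)} = 5 + 7 = 12$)
$a{\left(D \right)} = \frac{1}{316 + \left(12 + D\right) \left(351 + D\right)}$ ($a{\left(D \right)} = \frac{1}{\left(D + 12\right) \left(D + 351\right) + 316} = \frac{1}{\left(12 + D\right) \left(351 + D\right) + 316} = \frac{1}{316 + \left(12 + D\right) \left(351 + D\right)}$)
$-68064 - a{\left(-580 \right)} = -68064 - \frac{1}{4528 + \left(-580\right)^{2} + 363 \left(-580\right)} = -68064 - \frac{1}{4528 + 336400 - 210540} = -68064 - \frac{1}{130388} = - \frac{8874728833}{130388}$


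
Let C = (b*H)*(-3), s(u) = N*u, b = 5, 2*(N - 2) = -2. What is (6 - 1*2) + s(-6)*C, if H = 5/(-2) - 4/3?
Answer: -341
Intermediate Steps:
N = 1 (N = 2 + (1/2)*(-2) = 2 - 1 = 1)
H = -23/6 (H = 5*(-1/2) - 4*1/3 = -5/2 - 4/3 = -23/6 ≈ -3.8333)
s(u) = u (s(u) = 1*u = u)
C = 115/2 (C = (5*(-23/6))*(-3) = -115/6*(-3) = 115/2 ≈ 57.500)
(6 - 1*2) + s(-6)*C = (6 - 1*2) - 6*115/2 = (6 - 2) - 345 = 4 - 345 = -341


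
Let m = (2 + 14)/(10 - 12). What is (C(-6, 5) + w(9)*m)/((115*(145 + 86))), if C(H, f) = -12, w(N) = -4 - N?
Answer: 4/1155 ≈ 0.0034632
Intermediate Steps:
m = -8 (m = 16/(-2) = 16*(-1/2) = -8)
(C(-6, 5) + w(9)*m)/((115*(145 + 86))) = (-12 + (-4 - 1*9)*(-8))/((115*(145 + 86))) = (-12 + (-4 - 9)*(-8))/((115*231)) = (-12 - 13*(-8))/26565 = (-12 + 104)*(1/26565) = 92*(1/26565) = 4/1155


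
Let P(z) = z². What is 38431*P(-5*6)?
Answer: 34587900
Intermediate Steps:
38431*P(-5*6) = 38431*(-5*6)² = 38431*(-30)² = 38431*900 = 34587900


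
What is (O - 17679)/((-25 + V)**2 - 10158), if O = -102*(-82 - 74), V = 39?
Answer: 1767/9962 ≈ 0.17737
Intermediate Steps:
O = 15912 (O = -102*(-156) = 15912)
(O - 17679)/((-25 + V)**2 - 10158) = (15912 - 17679)/((-25 + 39)**2 - 10158) = -1767/(14**2 - 10158) = -1767/(196 - 10158) = -1767/(-9962) = -1767*(-1/9962) = 1767/9962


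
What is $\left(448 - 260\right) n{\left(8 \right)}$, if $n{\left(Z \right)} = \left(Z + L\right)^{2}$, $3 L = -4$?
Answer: $\frac{75200}{9} \approx 8355.6$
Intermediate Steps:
$L = - \frac{4}{3}$ ($L = \frac{1}{3} \left(-4\right) = - \frac{4}{3} \approx -1.3333$)
$n{\left(Z \right)} = \left(- \frac{4}{3} + Z\right)^{2}$ ($n{\left(Z \right)} = \left(Z - \frac{4}{3}\right)^{2} = \left(- \frac{4}{3} + Z\right)^{2}$)
$\left(448 - 260\right) n{\left(8 \right)} = \left(448 - 260\right) \frac{\left(-4 + 3 \cdot 8\right)^{2}}{9} = 188 \frac{\left(-4 + 24\right)^{2}}{9} = 188 \frac{20^{2}}{9} = 188 \cdot \frac{1}{9} \cdot 400 = 188 \cdot \frac{400}{9} = \frac{75200}{9}$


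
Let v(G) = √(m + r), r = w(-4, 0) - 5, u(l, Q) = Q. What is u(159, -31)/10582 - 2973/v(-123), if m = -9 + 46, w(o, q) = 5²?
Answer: -31/10582 - 991*√57/19 ≈ -393.79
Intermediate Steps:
w(o, q) = 25
r = 20 (r = 25 - 5 = 20)
m = 37
v(G) = √57 (v(G) = √(37 + 20) = √57)
u(159, -31)/10582 - 2973/v(-123) = -31/10582 - 2973*√57/57 = -31*1/10582 - 991*√57/19 = -31/10582 - 991*√57/19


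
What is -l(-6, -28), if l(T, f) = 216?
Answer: -216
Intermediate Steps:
-l(-6, -28) = -1*216 = -216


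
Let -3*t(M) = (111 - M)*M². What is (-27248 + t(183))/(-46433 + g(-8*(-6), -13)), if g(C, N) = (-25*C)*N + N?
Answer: -388244/15423 ≈ -25.173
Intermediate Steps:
t(M) = -M²*(111 - M)/3 (t(M) = -(111 - M)*M²/3 = -M²*(111 - M)/3)
g(C, N) = N - 25*C*N (g(C, N) = -25*C*N + N = N - 25*C*N)
(-27248 + t(183))/(-46433 + g(-8*(-6), -13)) = (-27248 + (⅓)*183²*(-111 + 183))/(-46433 - 13*(1 - (-200)*(-6))) = (-27248 + (⅓)*33489*72)/(-46433 - 13*(1 - 25*48)) = (-27248 + 803736)/(-46433 - 13*(1 - 1200)) = 776488/(-46433 - 13*(-1199)) = 776488/(-46433 + 15587) = 776488/(-30846) = 776488*(-1/30846) = -388244/15423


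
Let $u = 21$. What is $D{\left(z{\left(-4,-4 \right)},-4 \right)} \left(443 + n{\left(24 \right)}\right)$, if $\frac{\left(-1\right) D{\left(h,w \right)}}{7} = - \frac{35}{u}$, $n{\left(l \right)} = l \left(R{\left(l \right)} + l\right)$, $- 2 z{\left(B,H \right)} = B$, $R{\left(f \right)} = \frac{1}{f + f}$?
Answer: $\frac{71365}{6} \approx 11894.0$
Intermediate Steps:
$R{\left(f \right)} = \frac{1}{2 f}$
$z{\left(B,H \right)} = - \frac{B}{2}$
$n{\left(l \right)} = l \left(l + \frac{1}{2 l}\right)$ ($n{\left(l \right)} = l \left(\frac{1}{2 l} + l\right) = l \left(l + \frac{1}{2 l}\right)$)
$D{\left(h,w \right)} = \frac{35}{3}$ ($D{\left(h,w \right)} = - 7 \left(- \frac{35}{21}\right) = - 7 \left(\left(-35\right) \frac{1}{21}\right) = \left(-7\right) \left(- \frac{5}{3}\right) = \frac{35}{3}$)
$D{\left(z{\left(-4,-4 \right)},-4 \right)} \left(443 + n{\left(24 \right)}\right) = \frac{35 \left(443 + \left(\frac{1}{2} + 24^{2}\right)\right)}{3} = \frac{35 \left(443 + \left(\frac{1}{2} + 576\right)\right)}{3} = \frac{35 \left(443 + \frac{1153}{2}\right)}{3} = \frac{35}{3} \cdot \frac{2039}{2} = \frac{71365}{6}$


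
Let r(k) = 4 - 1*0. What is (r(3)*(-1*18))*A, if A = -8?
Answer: 576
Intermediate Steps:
r(k) = 4 (r(k) = 4 + 0 = 4)
(r(3)*(-1*18))*A = (4*(-1*18))*(-8) = (4*(-18))*(-8) = -72*(-8) = 576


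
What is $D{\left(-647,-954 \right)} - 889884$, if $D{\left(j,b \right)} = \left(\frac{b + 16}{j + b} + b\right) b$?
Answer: $\frac{31496580}{1601} \approx 19673.0$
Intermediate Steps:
$D{\left(j,b \right)} = b \left(b + \frac{16 + b}{b + j}\right)$ ($D{\left(j,b \right)} = \left(\frac{16 + b}{b + j} + b\right) b = \left(b + \frac{16 + b}{b + j}\right) b = b \left(b + \frac{16 + b}{b + j}\right)$)
$D{\left(-647,-954 \right)} - 889884 = - \frac{954 \left(16 - 954 + \left(-954\right)^{2} - -617238\right)}{-954 - 647} - 889884 = - \frac{954 \left(16 - 954 + 910116 + 617238\right)}{-1601} - 889884 = \left(-954\right) \left(- \frac{1}{1601}\right) 1526416 - 889884 = \frac{1456200864}{1601} - 889884 = \frac{31496580}{1601}$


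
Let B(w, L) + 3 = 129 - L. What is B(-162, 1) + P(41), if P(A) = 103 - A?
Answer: 187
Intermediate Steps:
B(w, L) = 126 - L (B(w, L) = -3 + (129 - L) = 126 - L)
B(-162, 1) + P(41) = (126 - 1*1) + (103 - 1*41) = (126 - 1) + (103 - 41) = 125 + 62 = 187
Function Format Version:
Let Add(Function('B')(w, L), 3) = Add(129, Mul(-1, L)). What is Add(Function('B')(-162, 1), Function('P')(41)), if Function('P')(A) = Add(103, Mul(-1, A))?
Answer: 187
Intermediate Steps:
Function('B')(w, L) = Add(126, Mul(-1, L)) (Function('B')(w, L) = Add(-3, Add(129, Mul(-1, L))) = Add(126, Mul(-1, L)))
Add(Function('B')(-162, 1), Function('P')(41)) = Add(Add(126, Mul(-1, 1)), Add(103, Mul(-1, 41))) = Add(Add(126, -1), Add(103, -41)) = Add(125, 62) = 187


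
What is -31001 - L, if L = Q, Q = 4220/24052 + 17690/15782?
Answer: -1471015031573/47448583 ≈ -31002.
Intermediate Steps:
Q = 61509990/47448583 (Q = 4220*(1/24052) + 17690*(1/15782) = 1055/6013 + 8845/7891 = 61509990/47448583 ≈ 1.2964)
L = 61509990/47448583 ≈ 1.2964
-31001 - L = -31001 - 1*61509990/47448583 = -31001 - 61509990/47448583 = -1471015031573/47448583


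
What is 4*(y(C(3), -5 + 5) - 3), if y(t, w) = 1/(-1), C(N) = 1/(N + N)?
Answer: -16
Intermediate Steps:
C(N) = 1/(2*N)
y(t, w) = -1
4*(y(C(3), -5 + 5) - 3) = 4*(-1 - 3) = 4*(-4) = -16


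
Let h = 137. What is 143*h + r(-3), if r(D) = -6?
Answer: 19585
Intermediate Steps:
143*h + r(-3) = 143*137 - 6 = 19591 - 6 = 19585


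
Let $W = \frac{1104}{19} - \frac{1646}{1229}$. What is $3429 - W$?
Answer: $\frac{78745037}{23351} \approx 3372.2$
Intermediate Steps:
$W = \frac{1325542}{23351}$ ($W = 1104 \cdot \frac{1}{19} - \frac{1646}{1229} = \frac{1104}{19} - \frac{1646}{1229} = \frac{1325542}{23351} \approx 56.766$)
$3429 - W = 3429 - \frac{1325542}{23351} = \frac{78745037}{23351}$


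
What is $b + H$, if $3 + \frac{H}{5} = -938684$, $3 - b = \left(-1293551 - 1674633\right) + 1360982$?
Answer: $-3086230$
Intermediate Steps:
$b = 1607205$ ($b = 3 - \left(\left(-1293551 - 1674633\right) + 1360982\right) = 3 - \left(-2968184 + 1360982\right) = 3 - -1607202 = 3 + 1607202 = 1607205$)
$H = -4693435$ ($H = -15 + 5 \left(-938684\right) = -15 - 4693420 = -4693435$)
$b + H = 1607205 - 4693435 = -3086230$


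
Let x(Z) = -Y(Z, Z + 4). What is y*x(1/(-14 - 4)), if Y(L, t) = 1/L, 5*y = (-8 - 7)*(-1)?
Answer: 54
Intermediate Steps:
y = 3 (y = ((-8 - 7)*(-1))/5 = (-15*(-1))/5 = (⅕)*15 = 3)
x(Z) = -1/Z
y*x(1/(-14 - 4)) = 3*(-1/(1/(-14 - 4))) = 3*(-1/(1/(-18))) = 3*(-1/(-1/18)) = 3*(-1*(-18)) = 3*18 = 54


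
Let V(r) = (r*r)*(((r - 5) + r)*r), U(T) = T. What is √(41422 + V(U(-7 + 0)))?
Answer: √47939 ≈ 218.95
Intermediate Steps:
V(r) = r³*(-5 + 2*r) (V(r) = r²*(((-5 + r) + r)*r) = r²*((-5 + 2*r)*r) = r²*(r*(-5 + 2*r)) = r³*(-5 + 2*r))
√(41422 + V(U(-7 + 0))) = √(41422 + (-7 + 0)³*(-5 + 2*(-7 + 0))) = √(41422 + (-7)³*(-5 + 2*(-7))) = √(41422 - 343*(-5 - 14)) = √(41422 - 343*(-19)) = √(41422 + 6517) = √47939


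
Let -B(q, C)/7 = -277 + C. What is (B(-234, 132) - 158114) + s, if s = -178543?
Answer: -335642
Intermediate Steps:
B(q, C) = 1939 - 7*C (B(q, C) = -7*(-277 + C) = 1939 - 7*C)
(B(-234, 132) - 158114) + s = ((1939 - 7*132) - 158114) - 178543 = ((1939 - 924) - 158114) - 178543 = (1015 - 158114) - 178543 = -157099 - 178543 = -335642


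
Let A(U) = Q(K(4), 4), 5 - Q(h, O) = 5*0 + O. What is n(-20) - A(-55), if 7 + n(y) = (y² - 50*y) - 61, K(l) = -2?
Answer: 1331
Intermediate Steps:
Q(h, O) = 5 - O (Q(h, O) = 5 - (5*0 + O) = 5 - (0 + O) = 5 - O)
A(U) = 1 (A(U) = 5 - 1*4 = 5 - 4 = 1)
n(y) = -68 + y² - 50*y (n(y) = -7 + ((y² - 50*y) - 61) = -7 + (-61 + y² - 50*y) = -68 + y² - 50*y)
n(-20) - A(-55) = (-68 + (-20)² - 50*(-20)) - 1*1 = (-68 + 400 + 1000) - 1 = 1332 - 1 = 1331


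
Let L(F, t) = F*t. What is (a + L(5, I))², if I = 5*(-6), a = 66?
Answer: 7056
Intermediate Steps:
I = -30
(a + L(5, I))² = (66 + 5*(-30))² = (66 - 150)² = (-84)² = 7056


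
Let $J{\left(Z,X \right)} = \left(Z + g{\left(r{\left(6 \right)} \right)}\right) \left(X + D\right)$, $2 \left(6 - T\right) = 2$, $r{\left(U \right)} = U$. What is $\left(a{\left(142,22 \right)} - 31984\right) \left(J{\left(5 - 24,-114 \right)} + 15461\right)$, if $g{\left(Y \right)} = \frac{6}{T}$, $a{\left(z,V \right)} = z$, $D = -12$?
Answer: $- \frac{2818621998}{5} \approx -5.6372 \cdot 10^{8}$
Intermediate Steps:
$T = 5$ ($T = 6 - 1 = 5$)
$g{\left(Y \right)} = \frac{6}{5}$
$J{\left(Z,X \right)} = \left(-12 + X\right) \left(\frac{6}{5} + Z\right)$ ($J{\left(Z,X \right)} = \left(Z + \frac{6}{5}\right) \left(X - 12\right) = \left(\frac{6}{5} + Z\right) \left(-12 + X\right) = \left(-12 + X\right) \left(\frac{6}{5} + Z\right)$)
$\left(a{\left(142,22 \right)} - 31984\right) \left(J{\left(5 - 24,-114 \right)} + 15461\right) = \left(142 - 31984\right) \left(\left(- \frac{72}{5} - 12 \left(5 - 24\right) + \frac{6}{5} \left(-114\right) - 114 \left(5 - 24\right)\right) + 15461\right) = - 31842 \left(\left(- \frac{72}{5} - -228 - \frac{684}{5} - -2166\right) + 15461\right) = - 31842 \left(\left(- \frac{72}{5} + 228 - \frac{684}{5} + 2166\right) + 15461\right) = - 31842 \left(\frac{11214}{5} + 15461\right) = \left(-31842\right) \frac{88519}{5} = - \frac{2818621998}{5}$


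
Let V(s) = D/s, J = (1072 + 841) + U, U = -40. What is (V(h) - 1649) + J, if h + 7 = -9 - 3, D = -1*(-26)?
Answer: 4230/19 ≈ 222.63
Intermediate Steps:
J = 1873 (J = (1072 + 841) - 40 = 1913 - 40 = 1873)
D = 26
h = -19 (h = -7 + (-9 - 3) = -7 - 12 = -19)
V(s) = 26/s
(V(h) - 1649) + J = (26/(-19) - 1649) + 1873 = (26*(-1/19) - 1649) + 1873 = (-26/19 - 1649) + 1873 = -31357/19 + 1873 = 4230/19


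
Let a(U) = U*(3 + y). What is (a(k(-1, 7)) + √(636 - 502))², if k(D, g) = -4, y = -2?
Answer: (-4 + √134)² ≈ 57.393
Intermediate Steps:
a(U) = U (a(U) = U*(3 - 2) = U*1 = U)
(a(k(-1, 7)) + √(636 - 502))² = (-4 + √(636 - 502))² = (-4 + √134)²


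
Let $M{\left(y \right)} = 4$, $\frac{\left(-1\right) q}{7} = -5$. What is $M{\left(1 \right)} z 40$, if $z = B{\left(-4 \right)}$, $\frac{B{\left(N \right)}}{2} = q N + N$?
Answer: $-46080$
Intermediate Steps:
$q = 35$ ($q = \left(-7\right) \left(-5\right) = 35$)
$B{\left(N \right)} = 72 N$ ($B{\left(N \right)} = 2 \left(35 N + N\right) = 2 \cdot 36 N = 72 N$)
$z = -288$ ($z = 72 \left(-4\right) = -288$)
$M{\left(1 \right)} z 40 = 4 \left(-288\right) 40 = \left(-1152\right) 40 = -46080$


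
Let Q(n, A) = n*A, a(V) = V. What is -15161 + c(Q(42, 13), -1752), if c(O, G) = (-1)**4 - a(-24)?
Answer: -15136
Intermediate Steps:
Q(n, A) = A*n
c(O, G) = 25 (c(O, G) = (-1)**4 - 1*(-24) = 1 + 24 = 25)
-15161 + c(Q(42, 13), -1752) = -15161 + 25 = -15136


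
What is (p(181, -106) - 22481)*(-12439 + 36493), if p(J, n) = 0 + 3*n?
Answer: -548407146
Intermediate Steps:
p(J, n) = 3*n
(p(181, -106) - 22481)*(-12439 + 36493) = (3*(-106) - 22481)*(-12439 + 36493) = (-318 - 22481)*24054 = -22799*24054 = -548407146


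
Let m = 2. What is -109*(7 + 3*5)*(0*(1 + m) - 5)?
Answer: 11990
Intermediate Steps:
-109*(7 + 3*5)*(0*(1 + m) - 5) = -109*(7 + 3*5)*(0*(1 + 2) - 5) = -109*(7 + 15)*(0*3 - 5) = -2398*(0 - 5) = -2398*(-5) = -109*(-110) = 11990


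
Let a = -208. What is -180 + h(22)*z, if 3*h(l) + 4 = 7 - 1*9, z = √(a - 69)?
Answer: -180 - 2*I*√277 ≈ -180.0 - 33.287*I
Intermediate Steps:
z = I*√277 (z = √(-208 - 69) = √(-277) = I*√277 ≈ 16.643*I)
h(l) = -2 (h(l) = -4/3 + (7 - 1*9)/3 = -4/3 + (7 - 9)/3 = -4/3 + (⅓)*(-2) = -4/3 - ⅔ = -2)
-180 + h(22)*z = -180 - 2*I*√277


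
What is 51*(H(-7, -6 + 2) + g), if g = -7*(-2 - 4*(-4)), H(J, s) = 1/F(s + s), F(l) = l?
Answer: -40035/8 ≈ -5004.4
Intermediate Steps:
H(J, s) = 1/(2*s) (H(J, s) = 1/(s + s) = 1/(2*s))
g = -98 (g = -7*(-2 + 16) = -7*14 = -98)
51*(H(-7, -6 + 2) + g) = 51*(1/(2*(-6 + 2)) - 98) = 51*((½)/(-4) - 98) = 51*((½)*(-¼) - 98) = 51*(-⅛ - 98) = 51*(-785/8) = -40035/8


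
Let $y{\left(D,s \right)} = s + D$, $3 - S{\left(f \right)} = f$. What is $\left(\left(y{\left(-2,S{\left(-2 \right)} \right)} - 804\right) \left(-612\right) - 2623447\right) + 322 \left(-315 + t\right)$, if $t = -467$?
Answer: $-2385039$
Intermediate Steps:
$S{\left(f \right)} = 3 - f$
$y{\left(D,s \right)} = D + s$
$\left(\left(y{\left(-2,S{\left(-2 \right)} \right)} - 804\right) \left(-612\right) - 2623447\right) + 322 \left(-315 + t\right) = \left(\left(\left(-2 + \left(3 - -2\right)\right) - 804\right) \left(-612\right) - 2623447\right) + 322 \left(-315 - 467\right) = \left(\left(\left(-2 + \left(3 + 2\right)\right) - 804\right) \left(-612\right) - 2623447\right) + 322 \left(-782\right) = \left(\left(\left(-2 + 5\right) - 804\right) \left(-612\right) - 2623447\right) - 251804 = \left(\left(3 - 804\right) \left(-612\right) - 2623447\right) - 251804 = \left(\left(-801\right) \left(-612\right) - 2623447\right) - 251804 = \left(490212 - 2623447\right) - 251804 = -2133235 - 251804 = -2385039$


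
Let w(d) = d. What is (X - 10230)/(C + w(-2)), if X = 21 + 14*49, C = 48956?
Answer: -9523/48954 ≈ -0.19453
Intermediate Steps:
X = 707 (X = 21 + 686 = 707)
(X - 10230)/(C + w(-2)) = (707 - 10230)/(48956 - 2) = -9523/48954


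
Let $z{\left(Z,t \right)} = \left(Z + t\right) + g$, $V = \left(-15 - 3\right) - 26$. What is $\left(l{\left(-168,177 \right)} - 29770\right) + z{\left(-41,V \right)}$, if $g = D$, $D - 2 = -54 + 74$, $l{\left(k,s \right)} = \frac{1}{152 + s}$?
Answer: $- \frac{9815056}{329} \approx -29833.0$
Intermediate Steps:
$V = -44$ ($V = -18 - 26 = -44$)
$D = 22$ ($D = 2 + \left(-54 + 74\right) = 2 + 20 = 22$)
$g = 22$
$z{\left(Z,t \right)} = 22 + Z + t$ ($z{\left(Z,t \right)} = \left(Z + t\right) + 22 = 22 + Z + t$)
$\left(l{\left(-168,177 \right)} - 29770\right) + z{\left(-41,V \right)} = \left(\frac{1}{152 + 177} - 29770\right) - 63 = \left(\frac{1}{329} - 29770\right) - 63 = - \frac{9794329}{329} - 63 = - \frac{9815056}{329}$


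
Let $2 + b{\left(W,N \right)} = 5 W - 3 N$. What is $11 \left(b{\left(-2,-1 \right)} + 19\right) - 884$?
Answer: $-774$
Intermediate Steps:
$b{\left(W,N \right)} = -2 - 3 N + 5 W$ ($b{\left(W,N \right)} = -2 - \left(- 5 W + 3 N\right) = -2 - 3 N + 5 W$)
$11 \left(b{\left(-2,-1 \right)} + 19\right) - 884 = 11 \left(\left(-2 - -3 + 5 \left(-2\right)\right) + 19\right) - 884 = 11 \left(\left(-2 + 3 - 10\right) + 19\right) - 884 = 11 \left(-9 + 19\right) - 884 = 11 \cdot 10 - 884 = 110 - 884 = -774$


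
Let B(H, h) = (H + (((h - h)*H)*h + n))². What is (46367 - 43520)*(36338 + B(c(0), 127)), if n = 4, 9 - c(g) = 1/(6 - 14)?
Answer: 6652462479/64 ≈ 1.0394e+8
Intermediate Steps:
c(g) = 73/8 (c(g) = 9 - 1/(6 - 14) = 9 - 1/(-8) = 9 - 1*(-⅛) = 9 + ⅛ = 73/8)
B(H, h) = (4 + H)² (B(H, h) = (H + (((h - h)*H)*h + 4))² = (H + ((0*H)*h + 4))² = (H + (0*h + 4))² = (H + (0 + 4))² = (H + 4)² = (4 + H)²)
(46367 - 43520)*(36338 + B(c(0), 127)) = (46367 - 43520)*(36338 + (4 + 73/8)²) = 2847*(36338 + (105/8)²) = 2847*(36338 + 11025/64) = 2847*(2336657/64) = 6652462479/64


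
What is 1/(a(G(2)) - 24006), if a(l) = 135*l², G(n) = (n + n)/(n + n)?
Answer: -1/23871 ≈ -4.1892e-5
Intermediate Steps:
G(n) = 1 (G(n) = (2*n)/((2*n)) = (2*n)*(1/(2*n)) = 1)
1/(a(G(2)) - 24006) = 1/(135*1² - 24006) = 1/(135*1 - 24006) = 1/(135 - 24006) = 1/(-23871) = -1/23871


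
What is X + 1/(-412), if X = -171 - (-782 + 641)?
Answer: -12361/412 ≈ -30.002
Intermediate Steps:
X = -30 (X = -171 - 1*(-141) = -171 + 141 = -30)
X + 1/(-412) = -30 + 1/(-412) = -30 - 1/412 = -12361/412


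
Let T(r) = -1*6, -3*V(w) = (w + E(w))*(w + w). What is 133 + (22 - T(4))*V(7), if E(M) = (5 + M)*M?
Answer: -35273/3 ≈ -11758.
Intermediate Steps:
E(M) = M*(5 + M)
V(w) = -2*w*(w + w*(5 + w))/3 (V(w) = -(w + w*(5 + w))*(w + w)/3 = -(w + w*(5 + w))*2*w/3 = -2*w*(w + w*(5 + w))/3)
T(r) = -6
133 + (22 - T(4))*V(7) = 133 + (22 - 1*(-6))*(-2/3*7**2*(6 + 7)) = 133 + (22 + 6)*(-2/3*49*13) = 133 + 28*(-1274/3) = 133 - 35672/3 = -35273/3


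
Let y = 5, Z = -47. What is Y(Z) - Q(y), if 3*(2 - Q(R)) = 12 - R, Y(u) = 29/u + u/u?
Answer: 101/141 ≈ 0.71631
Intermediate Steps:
Y(u) = 1 + 29/u (Y(u) = 29/u + 1 = 1 + 29/u)
Q(R) = -2 + R/3 (Q(R) = 2 - (12 - R)/3 = 2 + (-4 + R/3) = -2 + R/3)
Y(Z) - Q(y) = (29 - 47)/(-47) - (-2 + (1/3)*5) = -1/47*(-18) - (-2 + 5/3) = 18/47 - 1*(-1/3) = 18/47 + 1/3 = 101/141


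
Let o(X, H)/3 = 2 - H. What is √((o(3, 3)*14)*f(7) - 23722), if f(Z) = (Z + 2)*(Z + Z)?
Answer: I*√29014 ≈ 170.33*I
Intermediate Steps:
f(Z) = 2*Z*(2 + Z) (f(Z) = (2 + Z)*(2*Z) = 2*Z*(2 + Z))
o(X, H) = 6 - 3*H (o(X, H) = 3*(2 - H) = 6 - 3*H)
√((o(3, 3)*14)*f(7) - 23722) = √(((6 - 3*3)*14)*(2*7*(2 + 7)) - 23722) = √(((6 - 9)*14)*(2*7*9) - 23722) = √(-3*14*126 - 23722) = √(-42*126 - 23722) = √(-5292 - 23722) = √(-29014) = I*√29014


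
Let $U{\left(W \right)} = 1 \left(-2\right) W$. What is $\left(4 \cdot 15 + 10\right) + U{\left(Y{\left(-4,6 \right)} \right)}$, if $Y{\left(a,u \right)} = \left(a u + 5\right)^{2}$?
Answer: $-652$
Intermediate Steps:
$Y{\left(a,u \right)} = \left(5 + a u\right)^{2}$
$U{\left(W \right)} = - 2 W$
$\left(4 \cdot 15 + 10\right) + U{\left(Y{\left(-4,6 \right)} \right)} = \left(4 \cdot 15 + 10\right) - 2 \left(5 - 24\right)^{2} = \left(60 + 10\right) - 2 \left(5 - 24\right)^{2} = 70 - 2 \left(-19\right)^{2} = 70 - 722 = -652$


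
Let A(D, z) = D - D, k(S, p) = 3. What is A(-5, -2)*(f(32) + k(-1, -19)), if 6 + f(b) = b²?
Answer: 0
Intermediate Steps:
f(b) = -6 + b²
A(D, z) = 0
A(-5, -2)*(f(32) + k(-1, -19)) = 0*((-6 + 32²) + 3) = 0*((-6 + 1024) + 3) = 0*(1018 + 3) = 0*1021 = 0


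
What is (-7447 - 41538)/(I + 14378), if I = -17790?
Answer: 48985/3412 ≈ 14.357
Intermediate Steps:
(-7447 - 41538)/(I + 14378) = (-7447 - 41538)/(-17790 + 14378) = -48985/(-3412) = -48985*(-1/3412) = 48985/3412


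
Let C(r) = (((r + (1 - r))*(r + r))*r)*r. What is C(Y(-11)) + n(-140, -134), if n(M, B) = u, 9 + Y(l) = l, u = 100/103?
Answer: -1647900/103 ≈ -15999.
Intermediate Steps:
u = 100/103 (u = 100*(1/103) = 100/103 ≈ 0.97087)
Y(l) = -9 + l
n(M, B) = 100/103
C(r) = 2*r**3 (C(r) = ((1*(2*r))*r)*r = ((2*r)*r)*r = (2*r**2)*r = 2*r**3)
C(Y(-11)) + n(-140, -134) = 2*(-9 - 11)**3 + 100/103 = 2*(-20)**3 + 100/103 = 2*(-8000) + 100/103 = -16000 + 100/103 = -1647900/103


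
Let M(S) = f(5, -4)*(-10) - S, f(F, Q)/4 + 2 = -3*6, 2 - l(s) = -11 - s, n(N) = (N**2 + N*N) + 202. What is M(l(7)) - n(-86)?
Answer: -14214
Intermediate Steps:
n(N) = 202 + 2*N**2 (n(N) = (N**2 + N**2) + 202 = 2*N**2 + 202 = 202 + 2*N**2)
l(s) = 13 + s (l(s) = 2 - (-11 - s) = 2 + (11 + s) = 13 + s)
f(F, Q) = -80 (f(F, Q) = -8 + 4*(-3*6) = -8 + 4*(-18) = -8 - 72 = -80)
M(S) = 800 - S (M(S) = -80*(-10) - S = 800 - S)
M(l(7)) - n(-86) = (800 - (13 + 7)) - (202 + 2*(-86)**2) = (800 - 1*20) - (202 + 2*7396) = (800 - 20) - (202 + 14792) = 780 - 1*14994 = 780 - 14994 = -14214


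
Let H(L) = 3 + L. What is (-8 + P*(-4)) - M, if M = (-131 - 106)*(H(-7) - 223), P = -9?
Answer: -53771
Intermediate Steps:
M = 53799 (M = (-131 - 106)*((3 - 7) - 223) = -237*(-4 - 223) = -237*(-227) = 53799)
(-8 + P*(-4)) - M = (-8 - 9*(-4)) - 1*53799 = (-8 + 36) - 53799 = 28 - 53799 = -53771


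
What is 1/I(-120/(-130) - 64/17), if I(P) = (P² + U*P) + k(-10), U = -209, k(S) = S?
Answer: 48841/28912666 ≈ 0.0016893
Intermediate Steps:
I(P) = -10 + P² - 209*P (I(P) = (P² - 209*P) - 10 = -10 + P² - 209*P)
1/I(-120/(-130) - 64/17) = 1/(-10 + (-120/(-130) - 64/17)² - 209*(-120/(-130) - 64/17)) = 1/(-10 + (-120*(-1/130) - 64*1/17)² - 209*(-120*(-1/130) - 64*1/17)) = 1/(-10 + (12/13 - 64/17)² - 209*(12/13 - 64/17)) = 1/(-10 + (-628/221)² - 209*(-628/221)) = 1/(-10 + 394384/48841 + 131252/221) = 1/(28912666/48841) = 48841/28912666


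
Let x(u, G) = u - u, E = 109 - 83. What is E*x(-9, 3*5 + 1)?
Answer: 0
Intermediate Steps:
E = 26
x(u, G) = 0
E*x(-9, 3*5 + 1) = 26*0 = 0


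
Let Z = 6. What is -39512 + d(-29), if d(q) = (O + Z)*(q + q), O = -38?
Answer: -37656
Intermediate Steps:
d(q) = -64*q (d(q) = (-38 + 6)*(q + q) = -64*q)
-39512 + d(-29) = -39512 - 64*(-29) = -39512 + 1856 = -37656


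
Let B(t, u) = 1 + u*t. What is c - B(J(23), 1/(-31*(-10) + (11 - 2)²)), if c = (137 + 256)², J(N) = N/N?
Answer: 60389167/391 ≈ 1.5445e+5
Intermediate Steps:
J(N) = 1
B(t, u) = 1 + t*u
c = 154449 (c = 393² = 154449)
c - B(J(23), 1/(-31*(-10) + (11 - 2)²)) = 154449 - (1 + 1/(-31*(-10) + (11 - 2)²)) = 154449 - (1 + 1/(310 + 9²)) = 154449 - (1 + 1/(310 + 81)) = 154449 - (1 + 1/391) = 154449 - 1*392/391 = 154449 - 392/391 = 60389167/391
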